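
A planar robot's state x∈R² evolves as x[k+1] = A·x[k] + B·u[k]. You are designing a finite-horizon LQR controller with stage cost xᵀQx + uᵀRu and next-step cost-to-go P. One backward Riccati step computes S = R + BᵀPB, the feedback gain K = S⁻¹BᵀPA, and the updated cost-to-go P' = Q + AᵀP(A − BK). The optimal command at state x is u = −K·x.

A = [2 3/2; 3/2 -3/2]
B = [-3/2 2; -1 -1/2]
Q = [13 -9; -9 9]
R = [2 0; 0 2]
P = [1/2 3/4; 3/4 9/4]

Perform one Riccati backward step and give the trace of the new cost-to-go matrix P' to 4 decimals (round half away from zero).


26.4887

BᵀP = [-1.5000 -3.3750; 0.6250 0.3750]
S = R + BᵀPB = [2 0; 0 2] + [5.6250 -1.3125; -1.3125 1.0625] = [7.6250 -1.3125; -1.3125 3.0625]
BᵀPA = [-8.0625 2.8125; 1.8125 0.3750]
K = S⁻¹·BᵀPA = [-1.0316 0.4210; 0.1497 0.3029]
A−BK = [0.1532 1.5257; 0.5433 -0.9276]
AᵀP(A−BK) = [2.9738 -1.2798; -1.2798 1.5149]
P' = Q + AᵀP(A−BK) = [15.9738 -10.2798; -10.2798 10.5149]
tr(P') = 26.4887


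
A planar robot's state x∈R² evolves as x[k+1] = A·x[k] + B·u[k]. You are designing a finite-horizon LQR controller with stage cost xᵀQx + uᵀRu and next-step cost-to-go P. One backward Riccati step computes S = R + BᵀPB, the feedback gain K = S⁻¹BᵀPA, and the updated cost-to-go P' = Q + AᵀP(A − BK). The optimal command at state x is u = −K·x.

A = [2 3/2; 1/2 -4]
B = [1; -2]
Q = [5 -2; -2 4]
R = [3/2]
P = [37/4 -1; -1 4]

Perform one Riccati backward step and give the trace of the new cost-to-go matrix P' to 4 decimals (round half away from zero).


40.3567

BᵀP = [11.2500 -9.0000]
S = R + BᵀPB = [3/2] + [29.2500] = [30.7500]
BᵀPA = [18.0000 52.8750]
K = S⁻¹·BᵀPA = [0.5854 1.7195]
A−BK = [1.4146 -0.2195; 1.6707 -0.5610]
AᵀP(A−BK) = [25.4634 -3.9512; -3.9512 5.8933]
P' = Q + AᵀP(A−BK) = [30.4634 -5.9512; -5.9512 9.8933]
tr(P') = 40.3567


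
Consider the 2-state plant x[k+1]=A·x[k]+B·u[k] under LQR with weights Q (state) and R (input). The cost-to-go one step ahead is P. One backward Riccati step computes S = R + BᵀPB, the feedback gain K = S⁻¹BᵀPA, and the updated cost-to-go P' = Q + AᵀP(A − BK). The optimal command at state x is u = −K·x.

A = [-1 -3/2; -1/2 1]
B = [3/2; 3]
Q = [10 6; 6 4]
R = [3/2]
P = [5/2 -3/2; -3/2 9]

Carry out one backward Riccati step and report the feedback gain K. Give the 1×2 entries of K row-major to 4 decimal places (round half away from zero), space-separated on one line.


-0.1558 0.3467

BᵀP = [-0.7500 24.7500]
S = R + BᵀPB = [3/2] + [73.1250] = [74.6250]
BᵀPA = [-11.6250 25.8750]
K = S⁻¹·BᵀPA = [-0.1558 0.3467]
A−BK = [-0.7663 -2.0201; -0.0327 -0.0402]
AᵀP(A−BK) = [1.4391 3.6558; 3.6558 10.1533]
P' = Q + AᵀP(A−BK) = [11.4391 9.6558; 9.6558 14.1533]
tr(P') = 25.5923


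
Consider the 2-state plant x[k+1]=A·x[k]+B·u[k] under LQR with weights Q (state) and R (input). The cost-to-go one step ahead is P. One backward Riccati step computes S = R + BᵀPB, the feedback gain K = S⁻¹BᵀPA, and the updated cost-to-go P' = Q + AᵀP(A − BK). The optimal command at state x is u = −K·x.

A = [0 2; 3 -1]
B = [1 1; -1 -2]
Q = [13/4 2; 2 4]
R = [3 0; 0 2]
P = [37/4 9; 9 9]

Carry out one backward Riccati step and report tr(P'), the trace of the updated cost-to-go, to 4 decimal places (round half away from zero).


26.7705

BᵀP = [0.2500 0.0000; -8.7500 -9.0000]
S = R + BᵀPB = [3 0; 0 2] + [0.2500 0.2500; 0.2500 9.2500] = [3.2500 0.2500; 0.2500 11.2500]
BᵀPA = [0.0000 0.5000; -27.0000 -8.5000]
K = S⁻¹·BᵀPA = [0.1849 0.2123; -2.4041 -0.7603]
A−BK = [2.2192 2.5479; -1.6233 -2.3082]
AᵀP(A−BK) = [16.0890 6.4726; 6.4726 3.4315]
P' = Q + AᵀP(A−BK) = [19.3390 8.4726; 8.4726 7.4315]
tr(P') = 26.7705


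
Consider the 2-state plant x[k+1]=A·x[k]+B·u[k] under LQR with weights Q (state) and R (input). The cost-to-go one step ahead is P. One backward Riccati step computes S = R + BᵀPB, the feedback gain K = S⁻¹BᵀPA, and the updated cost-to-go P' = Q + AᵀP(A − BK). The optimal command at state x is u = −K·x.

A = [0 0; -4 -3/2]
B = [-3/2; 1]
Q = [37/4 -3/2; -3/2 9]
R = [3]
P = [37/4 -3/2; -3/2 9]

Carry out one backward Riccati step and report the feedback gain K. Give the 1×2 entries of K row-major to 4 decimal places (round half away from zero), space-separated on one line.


-1.2060 -0.4523

BᵀP = [-15.3750 11.2500]
S = R + BᵀPB = [3] + [34.3125] = [37.3125]
BᵀPA = [-45.0000 -16.8750]
K = S⁻¹·BᵀPA = [-1.2060 -0.4523]
A−BK = [-1.8090 -0.6784; -2.7940 -1.0477]
AᵀP(A−BK) = [89.7286 33.6482; 33.6482 12.6181]
P' = Q + AᵀP(A−BK) = [98.9786 32.1482; 32.1482 21.6181]
tr(P') = 120.5967


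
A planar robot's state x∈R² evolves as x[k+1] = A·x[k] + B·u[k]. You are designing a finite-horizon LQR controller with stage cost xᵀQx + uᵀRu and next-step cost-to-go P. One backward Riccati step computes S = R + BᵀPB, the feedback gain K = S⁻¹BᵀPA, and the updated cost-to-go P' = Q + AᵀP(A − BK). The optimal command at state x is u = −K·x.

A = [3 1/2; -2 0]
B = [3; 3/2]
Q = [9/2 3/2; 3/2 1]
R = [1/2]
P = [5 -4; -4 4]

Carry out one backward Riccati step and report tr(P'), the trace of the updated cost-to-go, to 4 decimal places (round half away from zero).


32.4392

BᵀP = [9.0000 -6.0000]
S = R + BᵀPB = [1/2] + [18.0000] = [18.5000]
BᵀPA = [39.0000 4.5000]
K = S⁻¹·BᵀPA = [2.1081 0.2432]
A−BK = [-3.3243 -0.2297; -5.1622 -0.3649]
AᵀP(A−BK) = [26.7838 2.0135; 2.0135 0.1554]
P' = Q + AᵀP(A−BK) = [31.2838 3.5135; 3.5135 1.1554]
tr(P') = 32.4392


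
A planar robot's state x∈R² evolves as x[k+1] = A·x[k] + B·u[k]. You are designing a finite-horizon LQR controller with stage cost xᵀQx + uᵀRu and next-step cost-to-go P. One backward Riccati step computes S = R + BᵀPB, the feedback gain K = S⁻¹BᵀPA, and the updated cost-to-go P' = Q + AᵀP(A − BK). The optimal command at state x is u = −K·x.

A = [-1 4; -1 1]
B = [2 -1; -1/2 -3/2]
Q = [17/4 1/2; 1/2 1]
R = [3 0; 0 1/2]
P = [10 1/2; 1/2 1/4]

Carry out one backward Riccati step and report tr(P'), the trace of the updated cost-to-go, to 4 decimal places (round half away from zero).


BᵀP = [19.7500 0.8750; -10.7500 -0.8750]
S = R + BᵀPB = [3 0; 0 1/2] + [39.0625 -21.0625; -21.0625 12.0625] = [42.0625 -21.0625; -21.0625 12.5625]
BᵀPA = [-20.6250 79.8750; 11.6250 -43.8750]
K = S⁻¹·BᵀPA = [-0.1681 0.9355; 0.6436 -1.9241]
A−BK = [-0.0203 0.2049; -0.1187 -1.4184]
AᵀP(A−BK) = [0.3019 -1.0881; -1.0881 5.1087]
P' = Q + AᵀP(A−BK) = [4.5519 -0.5881; -0.5881 6.1087]
tr(P') = 10.6606

10.6606


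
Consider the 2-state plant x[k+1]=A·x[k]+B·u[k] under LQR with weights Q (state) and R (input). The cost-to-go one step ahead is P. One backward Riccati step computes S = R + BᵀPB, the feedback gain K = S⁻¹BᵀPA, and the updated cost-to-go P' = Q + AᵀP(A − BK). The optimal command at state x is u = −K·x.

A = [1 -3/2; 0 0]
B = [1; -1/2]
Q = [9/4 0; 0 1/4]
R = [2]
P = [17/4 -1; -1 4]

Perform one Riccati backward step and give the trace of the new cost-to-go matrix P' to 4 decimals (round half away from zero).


BᵀP = [4.7500 -3.0000]
S = R + BᵀPB = [2] + [6.2500] = [8.2500]
BᵀPA = [4.7500 -7.1250]
K = S⁻¹·BᵀPA = [0.5758 -0.8636]
A−BK = [0.4242 -0.6364; 0.2879 -0.4318]
AᵀP(A−BK) = [1.5152 -2.2727; -2.2727 3.4091]
P' = Q + AᵀP(A−BK) = [3.7652 -2.2727; -2.2727 3.6591]
tr(P') = 7.4242

7.4242


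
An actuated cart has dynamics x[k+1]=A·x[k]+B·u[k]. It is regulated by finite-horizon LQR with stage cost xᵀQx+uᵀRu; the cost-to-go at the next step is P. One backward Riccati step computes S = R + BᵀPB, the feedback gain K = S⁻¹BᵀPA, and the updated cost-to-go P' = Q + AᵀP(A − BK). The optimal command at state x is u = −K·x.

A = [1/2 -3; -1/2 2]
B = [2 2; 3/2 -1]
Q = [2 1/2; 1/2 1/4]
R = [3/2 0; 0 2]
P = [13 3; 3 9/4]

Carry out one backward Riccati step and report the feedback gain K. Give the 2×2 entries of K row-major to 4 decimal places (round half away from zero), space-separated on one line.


-0.0408 -0.0612 0.2651 -1.3184

BᵀP = [30.5000 9.3750; 23.0000 3.7500]
S = R + BᵀPB = [3/2 0; 0 2] + [75.0625 51.6250; 51.6250 42.2500] = [76.5625 51.6250; 51.6250 44.2500]
BᵀPA = [10.5625 -72.7500; 9.6250 -61.5000]
K = S⁻¹·BᵀPA = [-0.0408 -0.0612; 0.2651 -1.3184]
A−BK = [0.0514 -0.2407; -0.1736 0.7734]
AᵀP(A−BK) = [0.1917 -0.9137; -0.9137 4.4642]
P' = Q + AᵀP(A−BK) = [2.1917 -0.4137; -0.4137 4.7142]
tr(P') = 6.9059


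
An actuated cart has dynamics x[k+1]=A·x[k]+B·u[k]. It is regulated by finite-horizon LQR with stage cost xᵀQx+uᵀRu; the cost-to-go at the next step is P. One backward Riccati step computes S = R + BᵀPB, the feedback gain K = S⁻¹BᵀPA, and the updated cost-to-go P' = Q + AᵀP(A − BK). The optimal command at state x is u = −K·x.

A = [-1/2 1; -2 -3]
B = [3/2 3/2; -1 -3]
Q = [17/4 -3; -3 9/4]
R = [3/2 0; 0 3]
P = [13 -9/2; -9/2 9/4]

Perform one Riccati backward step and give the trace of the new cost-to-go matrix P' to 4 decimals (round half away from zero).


10.0190

BᵀP = [24.0000 -9.0000; 33.0000 -13.5000]
S = R + BᵀPB = [3/2 0; 0 3] + [45.0000 63.0000; 63.0000 90.0000] = [46.5000 63.0000; 63.0000 93.0000]
BᵀPA = [6.0000 51.0000; 10.5000 73.5000]
K = S⁻¹·BᵀPA = [-0.2911 0.3165; 0.3101 0.5759]
A−BK = [-0.5285 -0.3386; -1.3608 -0.9557]
AᵀP(A−BK) = [1.7405 1.3038; 1.3038 1.7785]
P' = Q + AᵀP(A−BK) = [5.9905 -1.6962; -1.6962 4.0285]
tr(P') = 10.0190


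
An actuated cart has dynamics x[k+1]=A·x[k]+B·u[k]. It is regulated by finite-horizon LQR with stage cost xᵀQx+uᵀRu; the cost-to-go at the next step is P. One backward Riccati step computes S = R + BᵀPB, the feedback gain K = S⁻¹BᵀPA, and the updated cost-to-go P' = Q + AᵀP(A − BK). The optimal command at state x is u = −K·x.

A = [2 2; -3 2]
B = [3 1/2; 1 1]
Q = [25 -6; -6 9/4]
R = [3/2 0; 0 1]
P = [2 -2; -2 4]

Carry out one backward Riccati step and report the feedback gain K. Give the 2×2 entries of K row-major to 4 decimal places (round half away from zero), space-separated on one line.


BᵀP = [4.0000 -2.0000; -1.0000 3.0000]
S = R + BᵀPB = [3/2 0; 0 1] + [10.0000 0.0000; 0.0000 2.5000] = [11.5000 0.0000; 0.0000 3.5000]
BᵀPA = [14.0000 4.0000; -11.0000 4.0000]
K = S⁻¹·BᵀPA = [1.2174 0.3478; -3.1429 1.1429]
A−BK = [-0.0807 0.3851; -1.0745 0.5093]
AᵀP(A−BK) = [16.3851 -4.2981; -4.2981 2.0373]
P' = Q + AᵀP(A−BK) = [41.3851 -10.2981; -10.2981 4.2873]
tr(P') = 45.6724

1.2174 0.3478 -3.1429 1.1429


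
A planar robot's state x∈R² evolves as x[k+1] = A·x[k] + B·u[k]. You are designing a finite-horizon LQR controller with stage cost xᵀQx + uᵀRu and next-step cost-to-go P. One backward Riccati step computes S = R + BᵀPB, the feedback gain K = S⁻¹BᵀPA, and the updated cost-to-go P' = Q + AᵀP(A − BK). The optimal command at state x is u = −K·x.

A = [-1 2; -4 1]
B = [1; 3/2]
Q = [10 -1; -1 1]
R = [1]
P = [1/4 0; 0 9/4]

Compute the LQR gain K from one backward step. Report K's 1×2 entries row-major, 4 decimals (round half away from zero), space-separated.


BᵀP = [0.2500 3.3750]
S = R + BᵀPB = [1] + [5.3125] = [6.3125]
BᵀPA = [-13.7500 3.8750]
K = S⁻¹·BᵀPA = [-2.1782 0.6139]
A−BK = [1.1782 1.3861; -0.7327 0.0792]
AᵀP(A−BK) = [6.2995 -1.0594; -1.0594 0.8713]
P' = Q + AᵀP(A−BK) = [16.2995 -2.0594; -2.0594 1.8713]
tr(P') = 18.1708

-2.1782 0.6139


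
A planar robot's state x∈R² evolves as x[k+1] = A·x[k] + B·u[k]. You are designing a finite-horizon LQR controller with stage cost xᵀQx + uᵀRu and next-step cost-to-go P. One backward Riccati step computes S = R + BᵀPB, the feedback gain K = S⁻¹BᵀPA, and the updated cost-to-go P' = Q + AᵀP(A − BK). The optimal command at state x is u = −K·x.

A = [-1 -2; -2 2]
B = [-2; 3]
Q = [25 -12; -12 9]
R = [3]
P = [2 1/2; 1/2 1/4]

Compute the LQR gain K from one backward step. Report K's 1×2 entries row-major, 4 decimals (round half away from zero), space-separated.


BᵀP = [-2.5000 -0.2500]
S = R + BᵀPB = [3] + [4.2500] = [7.2500]
BᵀPA = [3.0000 4.5000]
K = S⁻¹·BᵀPA = [0.4138 0.6207]
A−BK = [-0.1724 -0.7586; -3.2414 0.1379]
AᵀP(A−BK) = [3.7586 2.1379; 2.1379 2.2069]
P' = Q + AᵀP(A−BK) = [28.7586 -9.8621; -9.8621 11.2069]
tr(P') = 39.9655

0.4138 0.6207


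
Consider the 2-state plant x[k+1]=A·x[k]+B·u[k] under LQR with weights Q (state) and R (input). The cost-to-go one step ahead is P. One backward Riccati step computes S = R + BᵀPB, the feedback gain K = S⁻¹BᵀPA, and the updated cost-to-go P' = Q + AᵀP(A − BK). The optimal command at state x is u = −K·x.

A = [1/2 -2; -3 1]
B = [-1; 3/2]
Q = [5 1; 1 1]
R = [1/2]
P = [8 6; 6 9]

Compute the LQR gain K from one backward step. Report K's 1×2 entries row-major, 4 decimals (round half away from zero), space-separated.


-2.0465 0.5116

BᵀP = [1.0000 7.5000]
S = R + BᵀPB = [1/2] + [10.2500] = [10.7500]
BᵀPA = [-22.0000 5.5000]
K = S⁻¹·BᵀPA = [-2.0465 0.5116]
A−BK = [-1.5465 -1.4884; 0.0698 0.2326]
AᵀP(A−BK) = [19.9767 15.2558; 15.2558 14.1860]
P' = Q + AᵀP(A−BK) = [24.9767 16.2558; 16.2558 15.1860]
tr(P') = 40.1628


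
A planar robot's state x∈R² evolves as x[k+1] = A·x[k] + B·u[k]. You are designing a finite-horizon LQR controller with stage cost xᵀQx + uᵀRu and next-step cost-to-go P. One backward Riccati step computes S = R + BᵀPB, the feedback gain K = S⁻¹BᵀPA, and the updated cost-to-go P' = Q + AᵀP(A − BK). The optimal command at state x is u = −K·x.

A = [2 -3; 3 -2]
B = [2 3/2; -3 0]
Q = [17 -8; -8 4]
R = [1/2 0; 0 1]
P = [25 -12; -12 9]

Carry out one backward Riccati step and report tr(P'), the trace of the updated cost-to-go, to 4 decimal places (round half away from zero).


BᵀP = [86.0000 -51.0000; 37.5000 -18.0000]
S = R + BᵀPB = [1/2 0; 0 1] + [325.0000 129.0000; 129.0000 56.2500] = [325.5000 129.0000; 129.0000 57.2500]
BᵀPA = [19.0000 -156.0000; 21.0000 -76.5000]
K = S⁻¹·BᵀPA = [-0.8131 0.4702; 2.1990 -2.3957]
A−BK = [0.3278 -0.3468; 0.5607 -0.5894]
AᵀP(A−BK) = [6.2705 -6.6237; -6.6237 7.0777]
P' = Q + AᵀP(A−BK) = [23.2705 -14.6237; -14.6237 11.0777]
tr(P') = 34.3482

34.3482


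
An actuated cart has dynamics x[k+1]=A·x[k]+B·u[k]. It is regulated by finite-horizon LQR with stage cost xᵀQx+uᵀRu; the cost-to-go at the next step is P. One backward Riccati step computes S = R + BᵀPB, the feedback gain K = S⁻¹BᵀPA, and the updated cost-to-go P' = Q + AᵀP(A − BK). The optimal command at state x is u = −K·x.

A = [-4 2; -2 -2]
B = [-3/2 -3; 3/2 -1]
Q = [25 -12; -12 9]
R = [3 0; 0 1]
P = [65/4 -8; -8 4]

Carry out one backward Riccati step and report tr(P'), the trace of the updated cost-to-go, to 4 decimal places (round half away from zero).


BᵀP = [-36.3750 18.0000; -40.7500 20.0000]
S = R + BᵀPB = [3 0; 0 1] + [81.5625 91.1250; 91.1250 102.2500] = [84.5625 91.1250; 91.1250 103.2500]
BᵀPA = [109.5000 -108.7500; 123.0000 -121.5000]
K = S⁻¹·BᵀPA = [0.2282 -0.3668; 0.9899 -0.8530]
A−BK = [-0.6880 -1.1093; -1.3523 -2.3028]
AᵀP(A−BK) = [1.2567 -0.9127; -0.9127 1.4673]
P' = Q + AᵀP(A−BK) = [26.2567 -12.9127; -12.9127 10.4673]
tr(P') = 36.7240

36.7240


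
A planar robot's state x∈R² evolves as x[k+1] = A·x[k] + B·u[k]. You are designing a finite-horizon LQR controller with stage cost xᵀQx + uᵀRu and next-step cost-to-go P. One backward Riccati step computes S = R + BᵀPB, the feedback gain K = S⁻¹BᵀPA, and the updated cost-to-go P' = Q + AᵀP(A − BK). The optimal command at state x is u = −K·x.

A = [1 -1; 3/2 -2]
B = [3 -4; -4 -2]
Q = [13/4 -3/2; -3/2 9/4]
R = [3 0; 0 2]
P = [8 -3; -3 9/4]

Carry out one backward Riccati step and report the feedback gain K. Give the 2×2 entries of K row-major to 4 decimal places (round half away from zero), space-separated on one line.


BᵀP = [36.0000 -18.0000; -26.0000 7.5000]
S = R + BᵀPB = [3 0; 0 2] + [180.0000 -108.0000; -108.0000 89.0000] = [183.0000 -108.0000; -108.0000 91.0000]
BᵀPA = [9.0000 0.0000; -14.7500 11.0000]
K = S⁻¹·BᵀPA = [-0.1551 0.2381; -0.3462 0.4035]
A−BK = [0.0806 -0.1004; 0.1870 -0.2405]
AᵀP(A−BK) = [0.3521 -0.4417; -0.4417 0.5616]
P' = Q + AᵀP(A−BK) = [3.6021 -1.9417; -1.9417 2.8116]
tr(P') = 6.4138

-0.1551 0.2381 -0.3462 0.4035


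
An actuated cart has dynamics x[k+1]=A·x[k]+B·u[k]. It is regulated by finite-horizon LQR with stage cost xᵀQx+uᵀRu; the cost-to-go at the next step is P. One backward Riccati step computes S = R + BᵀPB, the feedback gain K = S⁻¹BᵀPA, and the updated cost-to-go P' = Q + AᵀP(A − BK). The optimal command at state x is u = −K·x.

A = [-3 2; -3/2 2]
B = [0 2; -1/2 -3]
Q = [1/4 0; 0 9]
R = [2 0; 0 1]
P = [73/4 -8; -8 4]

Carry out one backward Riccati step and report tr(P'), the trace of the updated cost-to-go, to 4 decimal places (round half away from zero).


BᵀP = [4.0000 -2.0000; 60.5000 -28.0000]
S = R + BᵀPB = [2 0; 0 1] + [1.0000 14.0000; 14.0000 205.0000] = [3.0000 14.0000; 14.0000 206.0000]
BᵀPA = [-9.0000 4.0000; -139.5000 65.0000]
K = S⁻¹·BᵀPA = [0.2346 -0.2038; -0.6931 0.3294]
A−BK = [-1.6137 1.3412; -3.4621 2.8863]
AᵀP(A−BK) = [6.6700 -5.3851; -5.3851 4.4052]
P' = Q + AᵀP(A−BK) = [6.9200 -5.3851; -5.3851 13.4052]
tr(P') = 20.3252

20.3252


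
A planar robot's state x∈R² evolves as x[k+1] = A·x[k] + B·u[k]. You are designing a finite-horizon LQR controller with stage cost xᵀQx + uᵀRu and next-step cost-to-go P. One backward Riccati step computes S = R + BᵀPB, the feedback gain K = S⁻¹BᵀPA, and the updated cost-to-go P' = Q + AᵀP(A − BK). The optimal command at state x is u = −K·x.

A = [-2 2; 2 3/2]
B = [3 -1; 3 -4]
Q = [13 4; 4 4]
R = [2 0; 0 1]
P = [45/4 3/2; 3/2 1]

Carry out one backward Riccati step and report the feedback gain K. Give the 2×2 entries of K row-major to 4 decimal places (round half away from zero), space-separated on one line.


BᵀP = [38.2500 7.5000; -17.2500 -5.5000]
S = R + BᵀPB = [2 0; 0 1] + [137.2500 -68.2500; -68.2500 39.2500] = [139.2500 -68.2500; -68.2500 40.2500]
BᵀPA = [-61.5000 87.7500; 23.5000 -42.7500]
K = S⁻¹·BᵀPA = [-0.9205 0.6488; -0.9770 0.0380]
A−BK = [-0.2155 0.0916; 0.8534 -0.2943]
AᵀP(A−BK) = [3.3483 -1.4925; -1.4925 0.9435]
P' = Q + AᵀP(A−BK) = [16.3483 2.5075; 2.5075 4.9435]
tr(P') = 21.2918

-0.9205 0.6488 -0.9770 0.0380


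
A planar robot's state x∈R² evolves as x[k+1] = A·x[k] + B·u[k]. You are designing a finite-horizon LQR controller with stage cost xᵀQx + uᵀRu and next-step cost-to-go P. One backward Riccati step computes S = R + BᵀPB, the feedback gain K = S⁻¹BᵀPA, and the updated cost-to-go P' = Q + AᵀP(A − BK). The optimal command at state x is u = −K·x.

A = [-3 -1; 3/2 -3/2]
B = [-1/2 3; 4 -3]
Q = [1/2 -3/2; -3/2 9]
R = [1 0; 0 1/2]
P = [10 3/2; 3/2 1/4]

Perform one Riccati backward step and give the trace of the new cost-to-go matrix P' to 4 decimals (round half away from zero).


10.3960

BᵀP = [1.0000 0.2500; 25.5000 3.7500]
S = R + BᵀPB = [1 0; 0 1/2] + [0.5000 2.2500; 2.2500 65.2500] = [1.5000 2.2500; 2.2500 65.7500]
BᵀPA = [-2.6250 -1.3750; -70.8750 -31.1250]
K = S⁻¹·BᵀPA = [-0.1403 -0.2178; -1.0731 -0.4659]
A−BK = [0.1493 0.2889; -1.1583 -2.0267]
AᵀP(A−BK) = [0.6350 0.3429; 0.3429 0.2609]
P' = Q + AᵀP(A−BK) = [1.1350 -1.1571; -1.1571 9.2609]
tr(P') = 10.3960


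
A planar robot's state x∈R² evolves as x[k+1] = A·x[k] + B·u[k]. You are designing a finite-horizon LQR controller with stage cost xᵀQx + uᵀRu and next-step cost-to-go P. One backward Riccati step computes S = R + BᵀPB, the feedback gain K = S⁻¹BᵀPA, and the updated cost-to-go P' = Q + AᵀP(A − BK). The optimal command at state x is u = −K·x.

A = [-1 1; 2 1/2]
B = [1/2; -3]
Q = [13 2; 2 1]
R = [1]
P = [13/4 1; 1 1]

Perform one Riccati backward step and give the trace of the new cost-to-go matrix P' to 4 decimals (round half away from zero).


19.1860

BᵀP = [-1.3750 -2.5000]
S = R + BᵀPB = [1] + [6.8125] = [7.8125]
BᵀPA = [-3.6250 -2.6250]
K = S⁻¹·BᵀPA = [-0.4640 -0.3360]
A−BK = [-0.7680 1.1680; 0.6080 -0.5080]
AᵀP(A−BK) = [1.5680 -1.9680; -1.9680 3.6180]
P' = Q + AᵀP(A−BK) = [14.5680 0.0320; 0.0320 4.6180]
tr(P') = 19.1860


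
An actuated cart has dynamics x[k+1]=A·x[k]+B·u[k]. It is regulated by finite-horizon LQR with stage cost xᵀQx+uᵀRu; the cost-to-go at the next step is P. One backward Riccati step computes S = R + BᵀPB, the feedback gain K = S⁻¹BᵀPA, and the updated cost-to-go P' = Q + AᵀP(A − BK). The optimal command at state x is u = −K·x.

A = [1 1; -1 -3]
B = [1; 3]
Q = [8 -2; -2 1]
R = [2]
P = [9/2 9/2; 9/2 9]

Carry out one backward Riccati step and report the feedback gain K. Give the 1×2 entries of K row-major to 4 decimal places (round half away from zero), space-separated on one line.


BᵀP = [18.0000 31.5000]
S = R + BᵀPB = [2] + [112.5000] = [114.5000]
BᵀPA = [-13.5000 -76.5000]
K = S⁻¹·BᵀPA = [-0.1179 -0.6681]
A−BK = [1.1179 1.6681; -0.6463 -0.9956]
AᵀP(A−BK) = [2.9083 4.4803; 4.4803 7.3886]
P' = Q + AᵀP(A−BK) = [10.9083 2.4803; 2.4803 8.3886]
tr(P') = 19.2969

-0.1179 -0.6681


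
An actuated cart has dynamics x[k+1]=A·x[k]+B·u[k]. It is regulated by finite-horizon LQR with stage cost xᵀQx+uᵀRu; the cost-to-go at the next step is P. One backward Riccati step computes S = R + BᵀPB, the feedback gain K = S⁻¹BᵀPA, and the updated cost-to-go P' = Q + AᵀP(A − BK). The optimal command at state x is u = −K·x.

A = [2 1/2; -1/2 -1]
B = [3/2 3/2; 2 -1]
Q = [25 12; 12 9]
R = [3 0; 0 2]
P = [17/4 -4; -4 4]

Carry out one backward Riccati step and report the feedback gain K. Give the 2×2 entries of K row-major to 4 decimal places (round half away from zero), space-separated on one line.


BᵀP = [-1.6250 2.0000; 10.3750 -10.0000]
S = R + BᵀPB = [3 0; 0 2] + [1.5625 -4.4375; -4.4375 25.5625] = [4.5625 -4.4375; -4.4375 27.5625]
BᵀPA = [-4.2500 -2.8125; 25.7500 15.1875]
K = S⁻¹·BᵀPA = [-0.0271 -0.0955; 0.9299 0.5357]
A−BK = [0.6458 -0.1603; 0.4841 -0.2734]
AᵀP(A−BK) = [1.9405 1.0513; 1.0513 0.6588]
P' = Q + AᵀP(A−BK) = [26.9405 13.0513; 13.0513 9.6588]
tr(P') = 36.5993

-0.0271 -0.0955 0.9299 0.5357


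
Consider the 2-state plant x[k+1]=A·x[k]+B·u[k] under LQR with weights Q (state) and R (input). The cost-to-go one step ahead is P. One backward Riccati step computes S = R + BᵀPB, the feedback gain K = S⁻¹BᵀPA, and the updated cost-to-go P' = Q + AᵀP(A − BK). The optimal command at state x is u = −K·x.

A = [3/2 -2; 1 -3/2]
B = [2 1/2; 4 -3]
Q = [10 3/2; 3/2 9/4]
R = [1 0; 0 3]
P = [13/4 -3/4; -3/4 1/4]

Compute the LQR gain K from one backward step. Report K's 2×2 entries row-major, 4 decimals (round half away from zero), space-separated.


0.6169 -0.8203 0.3227 -0.4086

BᵀP = [3.5000 -0.5000; 3.8750 -1.1250]
S = R + BᵀPB = [1 0; 0 3] + [5.0000 3.2500; 3.2500 5.3125] = [6.0000 3.2500; 3.2500 8.3125]
BᵀPA = [4.7500 -6.2500; 4.6875 -6.0625]
K = S⁻¹·BᵀPA = [0.6169 -0.8203; 0.3227 -0.4086]
A−BK = [0.1049 -0.1550; -0.4992 0.5556]
AᵀP(A−BK) = [0.8696 -1.1256; -1.1256 1.4583]
P' = Q + AᵀP(A−BK) = [10.8696 0.3744; 0.3744 3.7083]
tr(P') = 14.5779


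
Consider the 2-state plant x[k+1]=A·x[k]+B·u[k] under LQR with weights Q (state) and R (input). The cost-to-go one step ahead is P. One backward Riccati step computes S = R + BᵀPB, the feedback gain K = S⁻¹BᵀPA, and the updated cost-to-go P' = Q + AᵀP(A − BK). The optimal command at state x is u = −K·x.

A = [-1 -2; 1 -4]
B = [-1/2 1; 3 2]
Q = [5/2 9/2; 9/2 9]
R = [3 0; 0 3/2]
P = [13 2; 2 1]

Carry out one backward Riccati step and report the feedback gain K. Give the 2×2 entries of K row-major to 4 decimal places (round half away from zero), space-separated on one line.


BᵀP = [-0.5000 2.0000; 17.0000 4.0000]
S = R + BᵀPB = [3 0; 0 3/2] + [6.2500 3.5000; 3.5000 25.0000] = [9.2500 3.5000; 3.5000 26.5000]
BᵀPA = [2.5000 -7.0000; -13.0000 -50.0000]
K = S⁻¹·BᵀPA = [0.4799 -0.0451; -0.5539 -1.8808]
A−BK = [-0.2061 -0.1417; 0.6683 -0.1031]
AᵀP(A−BK) = [1.5990 1.6618; 1.6618 5.6425]
P' = Q + AᵀP(A−BK) = [4.0990 6.1618; 6.1618 14.6425]
tr(P') = 18.7415

0.4799 -0.0451 -0.5539 -1.8808


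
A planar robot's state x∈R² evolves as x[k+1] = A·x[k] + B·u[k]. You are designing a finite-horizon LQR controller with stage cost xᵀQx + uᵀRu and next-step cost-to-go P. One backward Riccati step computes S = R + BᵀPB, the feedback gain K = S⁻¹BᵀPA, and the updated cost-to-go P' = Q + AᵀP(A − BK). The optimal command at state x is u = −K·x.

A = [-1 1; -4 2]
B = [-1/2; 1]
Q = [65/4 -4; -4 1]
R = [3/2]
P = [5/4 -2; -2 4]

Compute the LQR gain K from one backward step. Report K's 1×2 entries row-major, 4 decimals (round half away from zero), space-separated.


-2.2240 0.9440

BᵀP = [-2.6250 5.0000]
S = R + BᵀPB = [3/2] + [6.3125] = [7.8125]
BᵀPA = [-17.3750 7.3750]
K = S⁻¹·BᵀPA = [-2.2240 0.9440]
A−BK = [-2.1120 1.4720; -1.7760 1.0560]
AᵀP(A−BK) = [10.6080 -4.8480; -4.8480 2.2880]
P' = Q + AᵀP(A−BK) = [26.8580 -8.8480; -8.8480 3.2880]
tr(P') = 30.1460


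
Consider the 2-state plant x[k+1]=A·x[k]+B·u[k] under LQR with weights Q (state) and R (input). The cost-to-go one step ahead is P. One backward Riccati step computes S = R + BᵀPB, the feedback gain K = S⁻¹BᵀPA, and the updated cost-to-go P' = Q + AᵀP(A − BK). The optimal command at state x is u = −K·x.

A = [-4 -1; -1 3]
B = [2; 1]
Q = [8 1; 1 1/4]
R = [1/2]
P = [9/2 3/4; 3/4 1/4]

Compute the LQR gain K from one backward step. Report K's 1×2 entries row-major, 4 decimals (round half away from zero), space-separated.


-1.8736 -0.2069

BᵀP = [9.7500 1.7500]
S = R + BᵀPB = [1/2] + [21.2500] = [21.7500]
BᵀPA = [-40.7500 -4.5000]
K = S⁻¹·BᵀPA = [-1.8736 -0.2069]
A−BK = [-0.2529 -0.5862; 0.8736 3.2069]
AᵀP(A−BK) = [1.9023 0.5690; 0.5690 1.3190]
P' = Q + AᵀP(A−BK) = [9.9023 1.5690; 1.5690 1.5690]
tr(P') = 11.4713


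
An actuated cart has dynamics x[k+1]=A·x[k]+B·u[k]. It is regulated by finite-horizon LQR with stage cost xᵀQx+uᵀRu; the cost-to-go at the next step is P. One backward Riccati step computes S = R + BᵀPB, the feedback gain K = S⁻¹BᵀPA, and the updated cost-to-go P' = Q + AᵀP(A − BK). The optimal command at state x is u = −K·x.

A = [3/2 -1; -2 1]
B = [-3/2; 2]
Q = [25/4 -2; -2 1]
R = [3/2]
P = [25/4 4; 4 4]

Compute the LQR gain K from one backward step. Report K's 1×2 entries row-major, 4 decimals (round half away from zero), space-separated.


-0.8017 0.4463

BᵀP = [-1.3750 2.0000]
S = R + BᵀPB = [3/2] + [6.0625] = [7.5625]
BᵀPA = [-6.0625 3.3750]
K = S⁻¹·BᵀPA = [-0.8017 0.4463]
A−BK = [0.2975 -0.3306; -0.3967 0.1074]
AᵀP(A−BK) = [1.2025 -0.6694; -0.6694 0.7438]
P' = Q + AᵀP(A−BK) = [7.4525 -2.6694; -2.6694 1.7438]
tr(P') = 9.1963


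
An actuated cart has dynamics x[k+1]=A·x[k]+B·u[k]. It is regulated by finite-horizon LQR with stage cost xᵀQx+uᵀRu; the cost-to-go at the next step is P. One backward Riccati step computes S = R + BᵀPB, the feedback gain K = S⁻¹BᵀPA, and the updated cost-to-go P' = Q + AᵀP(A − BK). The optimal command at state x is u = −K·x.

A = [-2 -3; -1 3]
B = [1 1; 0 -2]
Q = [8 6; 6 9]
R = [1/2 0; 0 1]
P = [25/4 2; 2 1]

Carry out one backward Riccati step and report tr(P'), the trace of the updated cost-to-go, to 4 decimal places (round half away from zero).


BᵀP = [6.2500 2.0000; 2.2500 0.0000]
S = R + BᵀPB = [1/2 0; 0 1] + [6.2500 2.2500; 2.2500 2.2500] = [6.7500 2.2500; 2.2500 3.2500]
BᵀPA = [-14.5000 -12.7500; -4.5000 -6.7500]
K = S⁻¹·BᵀPA = [-2.1926 -1.5556; 0.1333 -1.0000]
A−BK = [0.0593 -0.4444; -0.7333 1.0000]
AᵀP(A−BK) = [2.8074 1.4444; 1.4444 2.6667]
P' = Q + AᵀP(A−BK) = [10.8074 7.4444; 7.4444 11.6667]
tr(P') = 22.4741

22.4741


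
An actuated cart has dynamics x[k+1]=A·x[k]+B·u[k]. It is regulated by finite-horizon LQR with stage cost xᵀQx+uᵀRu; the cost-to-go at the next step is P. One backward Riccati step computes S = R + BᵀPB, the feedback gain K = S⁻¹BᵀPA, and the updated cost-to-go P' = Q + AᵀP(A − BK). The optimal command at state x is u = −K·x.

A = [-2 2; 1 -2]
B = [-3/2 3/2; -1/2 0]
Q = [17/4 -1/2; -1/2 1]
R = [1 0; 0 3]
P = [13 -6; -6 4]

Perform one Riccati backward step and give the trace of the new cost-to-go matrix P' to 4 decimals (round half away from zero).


22.7357

BᵀP = [-16.5000 7.0000; 19.5000 -9.0000]
S = R + BᵀPB = [1 0; 0 3] + [21.2500 -24.7500; -24.7500 29.2500] = [22.2500 -24.7500; -24.7500 32.2500]
BᵀPA = [40.0000 -47.0000; -48.0000 57.0000]
K = S⁻¹·BᵀPA = [0.9714 -1.0000; -0.7429 1.0000]
A−BK = [0.5714 -1.0000; 1.4857 -2.5000]
AᵀP(A−BK) = [5.4857 -8.0000; -8.0000 12.0000]
P' = Q + AᵀP(A−BK) = [9.7357 -8.5000; -8.5000 13.0000]
tr(P') = 22.7357


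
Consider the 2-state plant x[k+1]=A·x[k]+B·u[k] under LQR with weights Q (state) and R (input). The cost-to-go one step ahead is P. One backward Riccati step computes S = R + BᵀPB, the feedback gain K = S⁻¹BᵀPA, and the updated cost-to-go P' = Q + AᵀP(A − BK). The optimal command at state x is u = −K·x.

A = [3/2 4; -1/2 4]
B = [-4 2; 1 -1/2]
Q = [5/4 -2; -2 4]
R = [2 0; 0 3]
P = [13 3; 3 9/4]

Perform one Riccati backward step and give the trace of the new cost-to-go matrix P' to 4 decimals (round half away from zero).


51.7020

BᵀP = [-49.0000 -9.7500; 24.5000 4.8750]
S = R + BᵀPB = [2 0; 0 3] + [186.2500 -93.1250; -93.1250 46.5625] = [188.2500 -93.1250; -93.1250 49.5625]
BᵀPA = [-68.6250 -235.0000; 34.3125 117.5000]
K = S⁻¹·BᵀPA = [-0.3129 -1.0716; 0.1043 0.3572]
A−BK = [0.0396 -1.0010; -0.1349 5.2502]
AᵀP(A−BK) = [0.2578 -0.2975; -0.2975 46.1942]
P' = Q + AᵀP(A−BK) = [1.5078 -2.2975; -2.2975 50.1942]
tr(P') = 51.7020


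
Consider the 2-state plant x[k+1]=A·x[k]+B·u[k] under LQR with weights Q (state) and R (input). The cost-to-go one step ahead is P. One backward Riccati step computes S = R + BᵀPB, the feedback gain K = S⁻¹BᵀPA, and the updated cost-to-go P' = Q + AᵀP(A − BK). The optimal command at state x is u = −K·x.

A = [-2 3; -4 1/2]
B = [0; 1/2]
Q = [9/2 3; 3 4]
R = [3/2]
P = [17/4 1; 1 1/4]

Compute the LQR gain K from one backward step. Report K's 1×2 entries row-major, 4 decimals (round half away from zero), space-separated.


BᵀP = [0.5000 0.1250]
S = R + BᵀPB = [3/2] + [0.0625] = [1.5625]
BᵀPA = [-1.5000 1.5625]
K = S⁻¹·BᵀPA = [-0.9600 1.0000]
A−BK = [-2.0000 3.0000; -3.5200 0.0000]
AᵀP(A−BK) = [35.5600 -37.5000; -37.5000 39.7500]
P' = Q + AᵀP(A−BK) = [40.0600 -34.5000; -34.5000 43.7500]
tr(P') = 83.8100

-0.9600 1.0000


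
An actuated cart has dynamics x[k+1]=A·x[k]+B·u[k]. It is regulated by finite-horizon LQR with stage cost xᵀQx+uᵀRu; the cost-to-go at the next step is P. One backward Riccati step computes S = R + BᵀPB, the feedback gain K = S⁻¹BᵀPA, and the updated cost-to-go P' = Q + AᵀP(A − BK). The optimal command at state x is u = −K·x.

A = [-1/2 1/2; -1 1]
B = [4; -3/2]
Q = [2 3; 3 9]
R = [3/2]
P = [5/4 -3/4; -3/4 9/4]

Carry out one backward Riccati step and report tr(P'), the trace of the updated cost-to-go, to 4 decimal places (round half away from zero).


14.0079

BᵀP = [6.1250 -6.3750]
S = R + BᵀPB = [3/2] + [34.0625] = [35.5625]
BᵀPA = [3.3125 -3.3125]
K = S⁻¹·BᵀPA = [0.0931 -0.0931]
A−BK = [-0.8726 0.8726; -0.8603 0.8603]
AᵀP(A−BK) = [1.5040 -1.5040; -1.5040 1.5040]
P' = Q + AᵀP(A−BK) = [3.5040 1.4960; 1.4960 10.5040]
tr(P') = 14.0079


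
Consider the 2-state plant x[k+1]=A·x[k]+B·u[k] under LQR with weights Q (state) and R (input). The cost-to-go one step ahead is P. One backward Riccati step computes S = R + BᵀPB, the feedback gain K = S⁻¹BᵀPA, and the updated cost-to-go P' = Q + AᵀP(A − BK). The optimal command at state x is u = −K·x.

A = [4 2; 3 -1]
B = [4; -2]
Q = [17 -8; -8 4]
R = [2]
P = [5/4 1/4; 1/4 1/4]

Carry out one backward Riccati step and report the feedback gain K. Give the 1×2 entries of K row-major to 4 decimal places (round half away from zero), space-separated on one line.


1.0263 0.4474

BᵀP = [4.5000 0.5000]
S = R + BᵀPB = [2] + [17.0000] = [19.0000]
BᵀPA = [19.5000 8.5000]
K = S⁻¹·BᵀPA = [1.0263 0.4474]
A−BK = [-0.1053 0.2105; 5.0526 -0.1053]
AᵀP(A−BK) = [8.2368 1.0263; 1.0263 0.4474]
P' = Q + AᵀP(A−BK) = [25.2368 -6.9737; -6.9737 4.4474]
tr(P') = 29.6842


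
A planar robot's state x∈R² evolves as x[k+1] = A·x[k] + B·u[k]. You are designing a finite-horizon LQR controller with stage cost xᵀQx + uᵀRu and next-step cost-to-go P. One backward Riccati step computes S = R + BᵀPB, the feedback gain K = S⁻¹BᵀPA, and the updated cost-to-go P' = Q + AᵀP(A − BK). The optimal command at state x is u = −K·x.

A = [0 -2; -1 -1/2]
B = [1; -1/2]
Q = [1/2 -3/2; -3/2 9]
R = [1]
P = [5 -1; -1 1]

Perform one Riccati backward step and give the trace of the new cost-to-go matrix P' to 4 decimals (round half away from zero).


13.9483

BᵀP = [5.5000 -1.5000]
S = R + BᵀPB = [1] + [6.2500] = [7.2500]
BᵀPA = [1.5000 -10.2500]
K = S⁻¹·BᵀPA = [0.2069 -1.4138]
A−BK = [-0.2069 -0.5862; -0.8966 -1.2069]
AᵀP(A−BK) = [0.6897 0.6207; 0.6207 3.7586]
P' = Q + AᵀP(A−BK) = [1.1897 -0.8793; -0.8793 12.7586]
tr(P') = 13.9483


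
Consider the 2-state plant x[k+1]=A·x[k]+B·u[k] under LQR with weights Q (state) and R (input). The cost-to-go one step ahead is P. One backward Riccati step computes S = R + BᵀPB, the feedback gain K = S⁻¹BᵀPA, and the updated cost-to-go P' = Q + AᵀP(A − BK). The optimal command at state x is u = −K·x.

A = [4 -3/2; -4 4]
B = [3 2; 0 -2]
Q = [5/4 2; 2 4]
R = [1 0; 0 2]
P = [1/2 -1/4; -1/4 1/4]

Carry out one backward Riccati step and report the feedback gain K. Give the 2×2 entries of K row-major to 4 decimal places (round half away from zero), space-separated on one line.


BᵀP = [1.5000 -0.7500; 1.5000 -1.0000]
S = R + BᵀPB = [1 0; 0 2] + [4.5000 4.5000; 4.5000 5.0000] = [5.5000 4.5000; 4.5000 7.0000]
BᵀPA = [9.0000 -5.2500; 10.0000 -6.2500]
K = S⁻¹·BᵀPA = [0.9863 -0.4726; 0.7945 -0.5890]
A−BK = [-0.5479 1.0959; -2.4110 2.8219]
AᵀP(A−BK) = [3.1781 -2.3562; -2.3562 1.9623]
P' = Q + AᵀP(A−BK) = [4.4281 -0.3562; -0.3562 5.9623]
tr(P') = 10.3904

0.9863 -0.4726 0.7945 -0.5890


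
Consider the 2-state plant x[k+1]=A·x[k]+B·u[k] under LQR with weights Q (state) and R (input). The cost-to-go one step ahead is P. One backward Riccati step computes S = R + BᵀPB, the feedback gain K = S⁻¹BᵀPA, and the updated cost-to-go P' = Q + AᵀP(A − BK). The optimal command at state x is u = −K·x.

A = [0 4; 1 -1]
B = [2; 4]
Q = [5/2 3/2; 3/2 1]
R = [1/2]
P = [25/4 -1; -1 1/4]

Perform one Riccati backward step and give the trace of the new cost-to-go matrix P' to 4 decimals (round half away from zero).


21.1852

BᵀP = [8.5000 -1.0000]
S = R + BᵀPB = [1/2] + [13.0000] = [13.5000]
BᵀPA = [-1.0000 35.0000]
K = S⁻¹·BᵀPA = [-0.0741 2.5926]
A−BK = [0.1481 -1.1852; 1.2963 -11.3704]
AᵀP(A−BK) = [0.1759 -1.6574; -1.6574 17.5093]
P' = Q + AᵀP(A−BK) = [2.6759 -0.1574; -0.1574 18.5093]
tr(P') = 21.1852


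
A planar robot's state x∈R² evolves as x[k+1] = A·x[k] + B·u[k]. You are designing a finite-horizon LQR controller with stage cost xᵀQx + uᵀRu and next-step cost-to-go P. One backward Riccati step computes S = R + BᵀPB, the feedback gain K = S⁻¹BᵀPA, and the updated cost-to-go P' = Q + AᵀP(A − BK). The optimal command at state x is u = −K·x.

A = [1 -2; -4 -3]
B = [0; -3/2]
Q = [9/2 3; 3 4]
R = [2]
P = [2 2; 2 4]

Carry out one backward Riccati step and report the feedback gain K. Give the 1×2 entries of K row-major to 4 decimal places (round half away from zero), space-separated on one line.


1.9091 2.1818

BᵀP = [-3.0000 -6.0000]
S = R + BᵀPB = [2] + [9.0000] = [11.0000]
BᵀPA = [21.0000 24.0000]
K = S⁻¹·BᵀPA = [1.9091 2.1818]
A−BK = [1.0000 -2.0000; -1.1364 0.2727]
AᵀP(A−BK) = [9.9091 8.1818; 8.1818 15.6364]
P' = Q + AᵀP(A−BK) = [14.4091 11.1818; 11.1818 19.6364]
tr(P') = 34.0455


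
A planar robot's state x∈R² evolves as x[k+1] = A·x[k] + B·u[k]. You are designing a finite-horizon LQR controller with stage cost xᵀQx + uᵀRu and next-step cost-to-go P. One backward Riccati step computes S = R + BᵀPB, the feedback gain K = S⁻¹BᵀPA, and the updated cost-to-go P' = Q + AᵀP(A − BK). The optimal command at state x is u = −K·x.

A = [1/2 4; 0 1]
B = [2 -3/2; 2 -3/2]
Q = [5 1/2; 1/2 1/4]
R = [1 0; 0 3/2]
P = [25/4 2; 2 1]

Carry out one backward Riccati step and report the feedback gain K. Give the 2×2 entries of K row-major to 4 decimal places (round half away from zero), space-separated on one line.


0.1312 1.1451 -0.0656 -0.5726

BᵀP = [16.5000 6.0000; -12.3750 -4.5000]
S = R + BᵀPB = [1 0; 0 3/2] + [45.0000 -33.7500; -33.7500 25.3125] = [46.0000 -33.7500; -33.7500 26.8125]
BᵀPA = [8.2500 72.0000; -6.1875 -54.0000]
K = S⁻¹·BᵀPA = [0.1312 1.1451; -0.0656 -0.5726]
A−BK = [0.1392 0.8509; -0.3608 -2.1491]
AᵀP(A−BK) = [0.0741 0.5099; 0.5099 3.6322]
P' = Q + AᵀP(A−BK) = [5.0741 1.0099; 1.0099 3.8822]
tr(P') = 8.9563


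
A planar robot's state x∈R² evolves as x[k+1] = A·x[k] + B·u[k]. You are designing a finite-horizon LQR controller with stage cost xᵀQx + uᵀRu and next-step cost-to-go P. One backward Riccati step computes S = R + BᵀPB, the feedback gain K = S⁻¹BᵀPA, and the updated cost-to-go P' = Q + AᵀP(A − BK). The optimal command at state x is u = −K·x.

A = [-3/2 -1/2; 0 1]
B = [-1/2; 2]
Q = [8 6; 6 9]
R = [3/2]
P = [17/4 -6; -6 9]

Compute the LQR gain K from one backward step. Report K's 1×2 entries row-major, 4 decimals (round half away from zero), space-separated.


0.4190 0.5550

BᵀP = [-14.1250 21.0000]
S = R + BᵀPB = [3/2] + [49.0625] = [50.5625]
BᵀPA = [21.1875 28.0625]
K = S⁻¹·BᵀPA = [0.4190 0.5550]
A−BK = [-1.2905 -0.2225; -0.8381 -0.1100]
AᵀP(A−BK) = [0.6842 0.4283; 0.4283 0.4876]
P' = Q + AᵀP(A−BK) = [8.6842 6.4283; 6.4283 9.4876]
tr(P') = 18.1718


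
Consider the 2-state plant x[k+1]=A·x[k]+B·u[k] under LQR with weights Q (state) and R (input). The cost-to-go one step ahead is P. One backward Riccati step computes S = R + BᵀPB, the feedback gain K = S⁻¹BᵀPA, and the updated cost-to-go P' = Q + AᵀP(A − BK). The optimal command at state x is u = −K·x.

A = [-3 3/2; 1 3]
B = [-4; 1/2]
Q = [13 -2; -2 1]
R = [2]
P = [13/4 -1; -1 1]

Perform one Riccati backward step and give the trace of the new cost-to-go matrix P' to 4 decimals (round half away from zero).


BᵀP = [-13.5000 4.5000]
S = R + BᵀPB = [2] + [56.2500] = [58.2500]
BᵀPA = [45.0000 -6.7500]
K = S⁻¹·BᵀPA = [0.7725 -0.1159]
A−BK = [0.0901 1.0365; 0.6137 3.0579]
AᵀP(A−BK) = [1.4861 1.0896; 1.0896 6.5303]
P' = Q + AᵀP(A−BK) = [14.4861 -0.9104; -0.9104 7.5303]
tr(P') = 22.0164

22.0164


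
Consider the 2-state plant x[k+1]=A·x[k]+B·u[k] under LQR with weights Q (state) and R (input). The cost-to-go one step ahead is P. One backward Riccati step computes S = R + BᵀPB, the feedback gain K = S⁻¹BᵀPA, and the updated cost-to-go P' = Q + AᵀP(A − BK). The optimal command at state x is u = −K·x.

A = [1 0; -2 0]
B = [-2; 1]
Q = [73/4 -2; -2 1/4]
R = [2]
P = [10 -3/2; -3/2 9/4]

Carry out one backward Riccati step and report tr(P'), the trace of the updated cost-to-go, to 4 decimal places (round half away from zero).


BᵀP = [-21.5000 5.2500]
S = R + BᵀPB = [2] + [48.2500] = [50.2500]
BᵀPA = [-32.0000 0.0000]
K = S⁻¹·BᵀPA = [-0.6368 0.0000]
A−BK = [-0.2736 0.0000; -1.3632 0.0000]
AᵀP(A−BK) = [4.6219 0.0000; 0.0000 0.0000]
P' = Q + AᵀP(A−BK) = [22.8719 -2.0000; -2.0000 0.2500]
tr(P') = 23.1219

23.1219


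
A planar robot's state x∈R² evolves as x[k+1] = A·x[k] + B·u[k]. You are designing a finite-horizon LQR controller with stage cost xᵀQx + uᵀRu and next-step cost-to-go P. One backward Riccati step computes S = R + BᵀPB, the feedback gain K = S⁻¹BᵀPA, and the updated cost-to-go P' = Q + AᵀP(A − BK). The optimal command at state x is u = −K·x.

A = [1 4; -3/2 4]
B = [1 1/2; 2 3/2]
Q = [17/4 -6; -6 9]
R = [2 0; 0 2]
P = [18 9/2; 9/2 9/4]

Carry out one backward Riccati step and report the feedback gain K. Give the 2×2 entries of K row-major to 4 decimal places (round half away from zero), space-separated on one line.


BᵀP = [27.0000 9.0000; 15.7500 5.6250]
S = R + BᵀPB = [2 0; 0 2] + [45.0000 27.0000; 27.0000 16.3125] = [47.0000 27.0000; 27.0000 18.3125]
BᵀPA = [13.5000 144.0000; 7.3125 85.5000]
K = S⁻¹·BᵀPA = [0.3780 2.4945; -0.1580 0.9910]
A−BK = [0.7010 1.0100; -2.0190 -2.4756]
AᵀP(A−BK) = [5.6149 8.5771; 8.5771 24.0570]
P' = Q + AᵀP(A−BK) = [9.8649 2.5771; 2.5771 33.0570]
tr(P') = 42.9218

0.3780 2.4945 -0.1580 0.9910
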